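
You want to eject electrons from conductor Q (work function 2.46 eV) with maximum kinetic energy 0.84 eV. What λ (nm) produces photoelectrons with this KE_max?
375.71 nm

From Einstein's equation: KE_max = hc/λ - φ

Rearranging for λ:
hc/λ = KE_max + φ
λ = hc/(KE_max + φ)

Required photon energy:
E_photon = KE_max + φ = 0.84 + 2.46 = 3.30 eV

Required wavelength:
λ = hc/E_photon = (6.626×10⁻³⁴)(3×10⁸) / (3.30 × 1.602×10⁻¹⁹)
λ = 375.71 nm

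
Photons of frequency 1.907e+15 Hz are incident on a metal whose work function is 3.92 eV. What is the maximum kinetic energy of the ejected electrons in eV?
3.9667 eV

Using Einstein's photoelectric equation: KE_max = hf - φ

First, calculate the photon energy:
E_photon = hf = (6.626×10⁻³⁴ J·s)(1.907e+15 Hz)
E_photon = 7.8867 eV

Then, the maximum kinetic energy:
KE_max = E_photon - φ = 7.8867 eV - 3.92 eV = 3.9667 eV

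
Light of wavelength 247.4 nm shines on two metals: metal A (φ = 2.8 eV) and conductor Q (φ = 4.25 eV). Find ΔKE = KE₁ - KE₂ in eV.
1.4500 eV

Using KE_max = hc/λ - φ for each metal:

Photon energy: E = hc/λ = 5.0115 eV

For metal A (φ₁ = 2.8 eV):
KE₁ = E - φ₁ = 5.0115 - 2.8 = 2.2115 eV

For conductor Q (φ₂ = 4.25 eV):
KE₂ = E - φ₂ = 5.0115 - 4.25 = 0.7615 eV

Difference:
ΔKE = KE₁ - KE₂ = 2.2115 - 0.7615 = 1.4500 eV

Note: The difference equals the difference in work functions: 4.25 - 2.8 = 1.45 eV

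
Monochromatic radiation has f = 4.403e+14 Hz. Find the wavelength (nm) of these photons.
680.88 nm

Using the wave equation: c = fλ

Solving for wavelength:
λ = c/f = (3×10⁸ m/s) / (4.403e+14 Hz)
λ = 680.88 nm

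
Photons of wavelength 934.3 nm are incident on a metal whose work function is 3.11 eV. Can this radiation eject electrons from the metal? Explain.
No

For photoemission, the photon energy must exceed the work function.

Photon energy: E = hc/λ = 1.3270 eV
Work function: φ = 3.11 eV

Since E_photon (1.3270 eV) < φ (3.11 eV), photoemission will NOT occur.
The threshold wavelength is λ₀ = hc/φ = 398.7 nm.
Since 934.3 nm > 398.7 nm, the photons lack sufficient energy.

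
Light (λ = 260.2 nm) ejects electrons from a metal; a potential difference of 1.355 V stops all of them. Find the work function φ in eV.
3.41 eV

The stopping potential gives the maximum kinetic energy: KE_max = eV_s = 1.355 eV

From Einstein's photoelectric equation: KE_max = hc/λ - φ
Rearranging: φ = hc/λ - KE_max

Calculate photon energy:
E_photon = hc/λ = (6.626×10⁻³⁴ J·s)(3×10⁸ m/s) / (260.2×10⁻⁹ m) = 4.7650 eV

Therefore:
φ = 4.7650 - 1.355 = 3.41 eV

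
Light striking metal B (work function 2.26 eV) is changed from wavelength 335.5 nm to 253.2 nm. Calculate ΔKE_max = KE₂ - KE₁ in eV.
1.2012 eV

Using Einstein's equation: KE_max = hc/λ - φ

For λ₁ = 335.5 nm:
KE₁ = hc/λ₁ - φ = 3.6955 - 2.26 = 1.4355 eV

For λ₂ = 253.2 nm:
KE₂ = hc/λ₂ - φ = 4.8967 - 2.26 = 2.6367 eV

Change in KE:
ΔKE = KE₂ - KE₁ = 2.6367 - 1.4355 = 1.2012 eV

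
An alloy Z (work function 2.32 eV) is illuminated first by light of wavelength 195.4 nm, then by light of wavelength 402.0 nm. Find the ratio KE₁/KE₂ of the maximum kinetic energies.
5.2672

Using Einstein's equation: KE_max = hc/λ - φ

For λ₁ = 195.4 nm:
E₁ = hc/λ₁ = 6.3451 eV
KE₁ = E₁ - φ = 6.3451 - 2.32 = 4.0251 eV

For λ₂ = 402.0 nm:
E₂ = hc/λ₂ = 3.0842 eV
KE₂ = E₂ - φ = 3.0842 - 2.32 = 0.7642 eV

Ratio: KE₁/KE₂ = 4.0251/0.7642 = 5.2672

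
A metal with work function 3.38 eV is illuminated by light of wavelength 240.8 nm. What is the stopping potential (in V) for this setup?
1.7688 V

The stopping potential V_s satisfies: eV_s = KE_max

First, find KE_max using Einstein's equation:
E_photon = hc/λ = 5.1488 eV
KE_max = E_photon - φ = 5.1488 - 3.38 = 1.7688 eV

Since eV_s = KE_max:
V_s = KE_max/e = 1.7688 V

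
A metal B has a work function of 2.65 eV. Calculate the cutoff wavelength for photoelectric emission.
467.86 nm

The threshold wavelength is when the photon energy equals the work function:
hc/λ₀ = φ

Solving for λ₀:
λ₀ = hc/φ = (6.626×10⁻³⁴ J·s)(3×10⁸ m/s) / (2.65 eV × 1.602×10⁻¹⁹ J/eV)
λ₀ = 467.86 nm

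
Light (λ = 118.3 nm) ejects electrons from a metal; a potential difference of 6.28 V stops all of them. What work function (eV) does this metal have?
4.20 eV

The stopping potential gives the maximum kinetic energy: KE_max = eV_s = 6.28 eV

From Einstein's photoelectric equation: KE_max = hc/λ - φ
Rearranging: φ = hc/λ - KE_max

Calculate photon energy:
E_photon = hc/λ = (6.626×10⁻³⁴ J·s)(3×10⁸ m/s) / (118.3×10⁻⁹ m) = 10.4805 eV

Therefore:
φ = 10.4805 - 6.28 = 4.20 eV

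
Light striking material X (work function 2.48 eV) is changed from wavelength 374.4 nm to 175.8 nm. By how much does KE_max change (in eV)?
3.7410 eV

Using Einstein's equation: KE_max = hc/λ - φ

For λ₁ = 374.4 nm:
KE₁ = hc/λ₁ - φ = 3.3115 - 2.48 = 0.8315 eV

For λ₂ = 175.8 nm:
KE₂ = hc/λ₂ - φ = 7.0526 - 2.48 = 4.5726 eV

Change in KE:
ΔKE = KE₂ - KE₁ = 4.5726 - 0.8315 = 3.7410 eV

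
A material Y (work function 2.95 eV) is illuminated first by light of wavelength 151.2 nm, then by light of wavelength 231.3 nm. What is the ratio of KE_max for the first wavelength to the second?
2.1781

Using Einstein's equation: KE_max = hc/λ - φ

For λ₁ = 151.2 nm:
E₁ = hc/λ₁ = 8.2000 eV
KE₁ = E₁ - φ = 8.2000 - 2.95 = 5.2500 eV

For λ₂ = 231.3 nm:
E₂ = hc/λ₂ = 5.3603 eV
KE₂ = E₂ - φ = 5.3603 - 2.95 = 2.4103 eV

Ratio: KE₁/KE₂ = 5.2500/2.4103 = 2.1781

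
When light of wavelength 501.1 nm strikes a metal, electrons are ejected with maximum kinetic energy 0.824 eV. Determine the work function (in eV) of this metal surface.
1.65 eV

From Einstein's photoelectric equation: KE_max = hf - φ = hc/λ - φ

Rearranging for φ:
φ = hc/λ - KE_max

Calculate photon energy:
E_photon = hc/λ = 2.4742 eV

Therefore:
φ = 2.4742 - 0.824 = 1.65 eV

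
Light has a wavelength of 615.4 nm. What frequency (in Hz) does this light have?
4.8715e+14 Hz

Using the wave equation: c = fλ

Solving for frequency:
f = c/λ = (3×10⁸ m/s) / (615.4×10⁻⁹ m)
f = 4.8715e+14 Hz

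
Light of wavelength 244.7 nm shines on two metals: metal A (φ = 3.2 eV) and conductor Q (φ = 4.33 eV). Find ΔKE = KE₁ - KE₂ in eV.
1.1300 eV

Using KE_max = hc/λ - φ for each metal:

Photon energy: E = hc/λ = 5.0668 eV

For metal A (φ₁ = 3.2 eV):
KE₁ = E - φ₁ = 5.0668 - 3.2 = 1.8668 eV

For conductor Q (φ₂ = 4.33 eV):
KE₂ = E - φ₂ = 5.0668 - 4.33 = 0.7368 eV

Difference:
ΔKE = KE₁ - KE₂ = 1.8668 - 0.7368 = 1.1300 eV

Note: The difference equals the difference in work functions: 4.33 - 3.2 = 1.13 eV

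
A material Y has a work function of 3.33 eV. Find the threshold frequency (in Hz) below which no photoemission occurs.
8.0519e+14 Hz

The threshold frequency is when the photon energy equals the work function:
hf₀ = φ

Solving for f₀:
f₀ = φ/h = (3.33 eV × 1.602×10⁻¹⁹ J/eV) / (6.626×10⁻³⁴ J·s)
f₀ = 8.0519e+14 Hz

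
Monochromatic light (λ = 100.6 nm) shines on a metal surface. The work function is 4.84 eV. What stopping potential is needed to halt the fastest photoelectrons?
7.4845 V

The stopping potential V_s satisfies: eV_s = KE_max

First, find KE_max using Einstein's equation:
E_photon = hc/λ = 12.3245 eV
KE_max = E_photon - φ = 12.3245 - 4.84 = 7.4845 eV

Since eV_s = KE_max:
V_s = KE_max/e = 7.4845 V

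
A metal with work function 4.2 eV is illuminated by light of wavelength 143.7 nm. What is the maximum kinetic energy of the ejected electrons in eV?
4.4280 eV

Using Einstein's photoelectric equation: KE_max = hf - φ = hc/λ - φ

First, calculate the photon energy:
E_photon = hc/λ = (6.626×10⁻³⁴ J·s)(3×10⁸ m/s) / (143.7×10⁻⁹ m)
E_photon = 8.6280 eV

Then, the maximum kinetic energy:
KE_max = E_photon - φ = 8.6280 eV - 4.2 eV = 4.4280 eV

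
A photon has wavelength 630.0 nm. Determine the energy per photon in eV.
1.9680 eV

Using E = hf = hc/λ:

E = hc/λ = (6.626×10⁻³⁴ J·s)(3×10⁸ m/s) / (630.0×10⁻⁹ m)
E = 1.9680 eV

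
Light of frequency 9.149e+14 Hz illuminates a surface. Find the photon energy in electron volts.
3.7837 eV

Using E = hf:

E = hf = (6.626×10⁻³⁴ J·s)(9.149e+14 Hz)
E = 3.7837 eV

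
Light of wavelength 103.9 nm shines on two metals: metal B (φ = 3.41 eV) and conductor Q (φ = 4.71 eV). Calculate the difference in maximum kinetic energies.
1.3000 eV

Using KE_max = hc/λ - φ for each metal:

Photon energy: E = hc/λ = 11.9330 eV

For metal B (φ₁ = 3.41 eV):
KE₁ = E - φ₁ = 11.9330 - 3.41 = 8.5230 eV

For conductor Q (φ₂ = 4.71 eV):
KE₂ = E - φ₂ = 11.9330 - 4.71 = 7.2230 eV

Difference:
ΔKE = KE₁ - KE₂ = 8.5230 - 7.2230 = 1.3000 eV

Note: The difference equals the difference in work functions: 4.71 - 3.41 = 1.30 eV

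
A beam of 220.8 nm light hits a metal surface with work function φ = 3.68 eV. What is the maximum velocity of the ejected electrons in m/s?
8.2507e+05 m/s

First, find the maximum kinetic energy:
E_photon = hc/λ = 5.6152 eV
KE_max = E_photon - φ = 5.6152 - 3.68 = 1.9352 eV

Convert to Joules: KE_max = 1.9352 × 1.602×10⁻¹⁹ J = 3.1006e-19 J

Then use KE = ½mv² to find velocity:
v = √(2·KE/m) = √(2 × 3.1006e-19 J / 9.109e-31 kg)
v = 8.2507e+05 m/s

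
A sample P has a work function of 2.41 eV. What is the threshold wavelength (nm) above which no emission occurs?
514.46 nm

The threshold wavelength is when the photon energy equals the work function:
hc/λ₀ = φ

Solving for λ₀:
λ₀ = hc/φ = (6.626×10⁻³⁴ J·s)(3×10⁸ m/s) / (2.41 eV × 1.602×10⁻¹⁹ J/eV)
λ₀ = 514.46 nm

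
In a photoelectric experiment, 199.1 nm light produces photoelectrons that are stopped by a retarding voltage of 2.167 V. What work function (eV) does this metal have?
4.06 eV

The stopping potential gives the maximum kinetic energy: KE_max = eV_s = 2.167 eV

From Einstein's photoelectric equation: KE_max = hc/λ - φ
Rearranging: φ = hc/λ - KE_max

Calculate photon energy:
E_photon = hc/λ = (6.626×10⁻³⁴ J·s)(3×10⁸ m/s) / (199.1×10⁻⁹ m) = 6.2272 eV

Therefore:
φ = 6.2272 - 2.167 = 4.06 eV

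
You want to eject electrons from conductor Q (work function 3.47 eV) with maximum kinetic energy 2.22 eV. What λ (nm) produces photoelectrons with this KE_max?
217.90 nm

From Einstein's equation: KE_max = hc/λ - φ

Rearranging for λ:
hc/λ = KE_max + φ
λ = hc/(KE_max + φ)

Required photon energy:
E_photon = KE_max + φ = 2.22 + 3.47 = 5.69 eV

Required wavelength:
λ = hc/E_photon = (6.626×10⁻³⁴)(3×10⁸) / (5.69 × 1.602×10⁻¹⁹)
λ = 217.90 nm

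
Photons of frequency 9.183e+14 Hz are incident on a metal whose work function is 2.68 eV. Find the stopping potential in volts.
1.1178 V

The stopping potential V_s satisfies: eV_s = KE_max

First, find KE_max using Einstein's equation:
E_photon = hf = (6.626×10⁻³⁴ J·s)(9.183e+14 Hz) = 3.7978 eV
KE_max = E_photon - φ = 3.7978 - 2.68 = 1.1178 eV

Since eV_s = KE_max:
V_s = KE_max/e = 1.1178 V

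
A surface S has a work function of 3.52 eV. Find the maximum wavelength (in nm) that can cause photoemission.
352.23 nm

The threshold wavelength is when the photon energy equals the work function:
hc/λ₀ = φ

Solving for λ₀:
λ₀ = hc/φ = (6.626×10⁻³⁴ J·s)(3×10⁸ m/s) / (3.52 eV × 1.602×10⁻¹⁹ J/eV)
λ₀ = 352.23 nm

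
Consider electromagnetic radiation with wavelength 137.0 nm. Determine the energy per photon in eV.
9.0499 eV

Using E = hf = hc/λ:

E = hc/λ = (6.626×10⁻³⁴ J·s)(3×10⁸ m/s) / (137.0×10⁻⁹ m)
E = 9.0499 eV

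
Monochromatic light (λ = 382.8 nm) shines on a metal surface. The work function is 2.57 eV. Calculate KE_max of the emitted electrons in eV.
0.6689 eV

Using Einstein's photoelectric equation: KE_max = hf - φ = hc/λ - φ

First, calculate the photon energy:
E_photon = hc/λ = (6.626×10⁻³⁴ J·s)(3×10⁸ m/s) / (382.8×10⁻⁹ m)
E_photon = 3.2389 eV

Then, the maximum kinetic energy:
KE_max = E_photon - φ = 3.2389 eV - 2.57 eV = 0.6689 eV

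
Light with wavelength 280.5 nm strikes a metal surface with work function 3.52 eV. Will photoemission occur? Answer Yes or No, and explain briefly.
Yes

For photoemission, the photon energy must exceed the work function.

Photon energy: E = hc/λ = 4.4201 eV
Work function: φ = 3.52 eV

Since E_photon (4.4201 eV) > φ (3.52 eV), photoemission WILL occur.
The threshold wavelength is λ₀ = hc/φ = 352.2 nm.
Since 280.5 nm < 352.2 nm, the light has sufficient energy.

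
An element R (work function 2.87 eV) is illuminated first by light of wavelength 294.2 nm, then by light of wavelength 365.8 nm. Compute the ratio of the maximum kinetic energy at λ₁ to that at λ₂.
2.5882

Using Einstein's equation: KE_max = hc/λ - φ

For λ₁ = 294.2 nm:
E₁ = hc/λ₁ = 4.2143 eV
KE₁ = E₁ - φ = 4.2143 - 2.87 = 1.3443 eV

For λ₂ = 365.8 nm:
E₂ = hc/λ₂ = 3.3894 eV
KE₂ = E₂ - φ = 3.3894 - 2.87 = 0.5194 eV

Ratio: KE₁/KE₂ = 1.3443/0.5194 = 2.5882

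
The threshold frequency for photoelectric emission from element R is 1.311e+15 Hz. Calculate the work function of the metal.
5.42 eV

At the threshold frequency, photon energy equals work function:
φ = hf₀

Calculating:
φ = (6.626×10⁻³⁴ J·s)(1.311e+15 Hz)
φ = 5.42 eV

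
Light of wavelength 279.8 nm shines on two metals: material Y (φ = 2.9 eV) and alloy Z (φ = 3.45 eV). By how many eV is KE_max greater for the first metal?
0.5500 eV

Using KE_max = hc/λ - φ for each metal:

Photon energy: E = hc/λ = 4.4312 eV

For material Y (φ₁ = 2.9 eV):
KE₁ = E - φ₁ = 4.4312 - 2.9 = 1.5312 eV

For alloy Z (φ₂ = 3.45 eV):
KE₂ = E - φ₂ = 4.4312 - 3.45 = 0.9812 eV

Difference:
ΔKE = KE₁ - KE₂ = 1.5312 - 0.9812 = 0.5500 eV

Note: The difference equals the difference in work functions: 3.45 - 2.9 = 0.55 eV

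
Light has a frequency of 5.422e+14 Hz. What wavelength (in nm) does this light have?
552.92 nm

Using the wave equation: c = fλ

Solving for wavelength:
λ = c/f = (3×10⁸ m/s) / (5.422e+14 Hz)
λ = 552.92 nm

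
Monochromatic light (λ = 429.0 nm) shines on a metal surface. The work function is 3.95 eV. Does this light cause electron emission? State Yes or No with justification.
No

For photoemission, the photon energy must exceed the work function.

Photon energy: E = hc/λ = 2.8901 eV
Work function: φ = 3.95 eV

Since E_photon (2.8901 eV) < φ (3.95 eV), photoemission will NOT occur.
The threshold wavelength is λ₀ = hc/φ = 313.9 nm.
Since 429.0 nm > 313.9 nm, the photons lack sufficient energy.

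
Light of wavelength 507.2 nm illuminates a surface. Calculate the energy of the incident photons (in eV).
2.4445 eV

Using E = hf = hc/λ:

E = hc/λ = (6.626×10⁻³⁴ J·s)(3×10⁸ m/s) / (507.2×10⁻⁹ m)
E = 2.4445 eV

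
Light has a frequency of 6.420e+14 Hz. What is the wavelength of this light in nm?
466.97 nm

Using the wave equation: c = fλ

Solving for wavelength:
λ = c/f = (3×10⁸ m/s) / (6.420e+14 Hz)
λ = 466.97 nm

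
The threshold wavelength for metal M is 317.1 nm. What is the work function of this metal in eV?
3.91 eV

At the threshold wavelength, photon energy equals work function:
φ = hc/λ₀

Calculating:
φ = (6.626×10⁻³⁴ J·s)(3×10⁸ m/s) / (317.1×10⁻⁹ m)
φ = 3.91 eV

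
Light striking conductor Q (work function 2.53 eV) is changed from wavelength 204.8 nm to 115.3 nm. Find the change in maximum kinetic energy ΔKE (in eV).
4.6993 eV

Using Einstein's equation: KE_max = hc/λ - φ

For λ₁ = 204.8 nm:
KE₁ = hc/λ₁ - φ = 6.0539 - 2.53 = 3.5239 eV

For λ₂ = 115.3 nm:
KE₂ = hc/λ₂ - φ = 10.7532 - 2.53 = 8.2232 eV

Change in KE:
ΔKE = KE₂ - KE₁ = 8.2232 - 3.5239 = 4.6993 eV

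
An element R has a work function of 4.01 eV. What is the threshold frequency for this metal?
9.6961e+14 Hz

The threshold frequency is when the photon energy equals the work function:
hf₀ = φ

Solving for f₀:
f₀ = φ/h = (4.01 eV × 1.602×10⁻¹⁹ J/eV) / (6.626×10⁻³⁴ J·s)
f₀ = 9.6961e+14 Hz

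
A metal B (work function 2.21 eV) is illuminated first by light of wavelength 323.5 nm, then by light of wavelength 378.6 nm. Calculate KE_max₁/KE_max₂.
1.5238

Using Einstein's equation: KE_max = hc/λ - φ

For λ₁ = 323.5 nm:
E₁ = hc/λ₁ = 3.8326 eV
KE₁ = E₁ - φ = 3.8326 - 2.21 = 1.6226 eV

For λ₂ = 378.6 nm:
E₂ = hc/λ₂ = 3.2748 eV
KE₂ = E₂ - φ = 3.2748 - 2.21 = 1.0648 eV

Ratio: KE₁/KE₂ = 1.6226/1.0648 = 1.5238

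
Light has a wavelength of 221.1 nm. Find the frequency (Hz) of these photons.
1.3559e+15 Hz

Using the wave equation: c = fλ

Solving for frequency:
f = c/λ = (3×10⁸ m/s) / (221.1×10⁻⁹ m)
f = 1.3559e+15 Hz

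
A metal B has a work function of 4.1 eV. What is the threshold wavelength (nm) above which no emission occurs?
302.40 nm

The threshold wavelength is when the photon energy equals the work function:
hc/λ₀ = φ

Solving for λ₀:
λ₀ = hc/φ = (6.626×10⁻³⁴ J·s)(3×10⁸ m/s) / (4.1 eV × 1.602×10⁻¹⁹ J/eV)
λ₀ = 302.40 nm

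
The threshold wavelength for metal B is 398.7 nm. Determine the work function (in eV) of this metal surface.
3.11 eV

At the threshold wavelength, photon energy equals work function:
φ = hc/λ₀

Calculating:
φ = (6.626×10⁻³⁴ J·s)(3×10⁸ m/s) / (398.7×10⁻⁹ m)
φ = 3.11 eV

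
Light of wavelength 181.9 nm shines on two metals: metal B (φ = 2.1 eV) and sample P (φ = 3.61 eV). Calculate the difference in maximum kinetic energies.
1.5100 eV

Using KE_max = hc/λ - φ for each metal:

Photon energy: E = hc/λ = 6.8161 eV

For metal B (φ₁ = 2.1 eV):
KE₁ = E - φ₁ = 6.8161 - 2.1 = 4.7161 eV

For sample P (φ₂ = 3.61 eV):
KE₂ = E - φ₂ = 6.8161 - 3.61 = 3.2061 eV

Difference:
ΔKE = KE₁ - KE₂ = 4.7161 - 3.2061 = 1.5100 eV

Note: The difference equals the difference in work functions: 3.61 - 2.1 = 1.51 eV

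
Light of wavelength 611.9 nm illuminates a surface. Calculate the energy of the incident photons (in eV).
2.0262 eV

Using E = hf = hc/λ:

E = hc/λ = (6.626×10⁻³⁴ J·s)(3×10⁸ m/s) / (611.9×10⁻⁹ m)
E = 2.0262 eV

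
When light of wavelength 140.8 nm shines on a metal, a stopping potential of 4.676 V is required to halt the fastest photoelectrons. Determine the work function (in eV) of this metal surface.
4.13 eV

The stopping potential gives the maximum kinetic energy: KE_max = eV_s = 4.676 eV

From Einstein's photoelectric equation: KE_max = hc/λ - φ
Rearranging: φ = hc/λ - KE_max

Calculate photon energy:
E_photon = hc/λ = (6.626×10⁻³⁴ J·s)(3×10⁸ m/s) / (140.8×10⁻⁹ m) = 8.8057 eV

Therefore:
φ = 8.8057 - 4.676 = 4.13 eV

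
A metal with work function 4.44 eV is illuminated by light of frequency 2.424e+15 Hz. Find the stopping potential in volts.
5.5849 V

The stopping potential V_s satisfies: eV_s = KE_max

First, find KE_max using Einstein's equation:
E_photon = hf = (6.626×10⁻³⁴ J·s)(2.424e+15 Hz) = 10.0249 eV
KE_max = E_photon - φ = 10.0249 - 4.44 = 5.5849 eV

Since eV_s = KE_max:
V_s = KE_max/e = 5.5849 V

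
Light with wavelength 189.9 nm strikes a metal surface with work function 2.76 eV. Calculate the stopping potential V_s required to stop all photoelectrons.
3.7689 V

The stopping potential V_s satisfies: eV_s = KE_max

First, find KE_max using Einstein's equation:
E_photon = hc/λ = 6.5289 eV
KE_max = E_photon - φ = 6.5289 - 2.76 = 3.7689 eV

Since eV_s = KE_max:
V_s = KE_max/e = 3.7689 V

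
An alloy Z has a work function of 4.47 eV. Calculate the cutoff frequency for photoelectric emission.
1.0808e+15 Hz

The threshold frequency is when the photon energy equals the work function:
hf₀ = φ

Solving for f₀:
f₀ = φ/h = (4.47 eV × 1.602×10⁻¹⁹ J/eV) / (6.626×10⁻³⁴ J·s)
f₀ = 1.0808e+15 Hz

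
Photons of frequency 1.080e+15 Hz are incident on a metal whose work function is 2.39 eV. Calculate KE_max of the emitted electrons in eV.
2.0765 eV

Using Einstein's photoelectric equation: KE_max = hf - φ

First, calculate the photon energy:
E_photon = hf = (6.626×10⁻³⁴ J·s)(1.080e+15 Hz)
E_photon = 4.4665 eV

Then, the maximum kinetic energy:
KE_max = E_photon - φ = 4.4665 eV - 2.39 eV = 2.0765 eV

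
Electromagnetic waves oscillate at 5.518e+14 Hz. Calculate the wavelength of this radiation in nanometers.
543.30 nm

Using the wave equation: c = fλ

Solving for wavelength:
λ = c/f = (3×10⁸ m/s) / (5.518e+14 Hz)
λ = 543.30 nm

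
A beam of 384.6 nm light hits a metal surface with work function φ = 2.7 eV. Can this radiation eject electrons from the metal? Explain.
Yes

For photoemission, the photon energy must exceed the work function.

Photon energy: E = hc/λ = 3.2237 eV
Work function: φ = 2.7 eV

Since E_photon (3.2237 eV) > φ (2.7 eV), photoemission WILL occur.
The threshold wavelength is λ₀ = hc/φ = 459.2 nm.
Since 384.6 nm < 459.2 nm, the light has sufficient energy.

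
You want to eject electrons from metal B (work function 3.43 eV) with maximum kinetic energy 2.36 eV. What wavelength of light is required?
214.14 nm

From Einstein's equation: KE_max = hc/λ - φ

Rearranging for λ:
hc/λ = KE_max + φ
λ = hc/(KE_max + φ)

Required photon energy:
E_photon = KE_max + φ = 2.36 + 3.43 = 5.79 eV

Required wavelength:
λ = hc/E_photon = (6.626×10⁻³⁴)(3×10⁸) / (5.79 × 1.602×10⁻¹⁹)
λ = 214.14 nm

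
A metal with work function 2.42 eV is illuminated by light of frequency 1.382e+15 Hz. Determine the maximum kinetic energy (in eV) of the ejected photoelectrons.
3.2955 eV

Using Einstein's photoelectric equation: KE_max = hf - φ

First, calculate the photon energy:
E_photon = hf = (6.626×10⁻³⁴ J·s)(1.382e+15 Hz)
E_photon = 5.7155 eV

Then, the maximum kinetic energy:
KE_max = E_photon - φ = 5.7155 eV - 2.42 eV = 3.2955 eV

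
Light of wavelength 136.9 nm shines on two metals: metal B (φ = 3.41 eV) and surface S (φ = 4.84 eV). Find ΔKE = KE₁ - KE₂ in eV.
1.4300 eV

Using KE_max = hc/λ - φ for each metal:

Photon energy: E = hc/λ = 9.0566 eV

For metal B (φ₁ = 3.41 eV):
KE₁ = E - φ₁ = 9.0566 - 3.41 = 5.6466 eV

For surface S (φ₂ = 4.84 eV):
KE₂ = E - φ₂ = 9.0566 - 4.84 = 4.2166 eV

Difference:
ΔKE = KE₁ - KE₂ = 5.6466 - 4.2166 = 1.4300 eV

Note: The difference equals the difference in work functions: 4.84 - 3.41 = 1.43 eV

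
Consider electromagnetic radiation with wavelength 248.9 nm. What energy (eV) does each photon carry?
4.9813 eV

Using E = hf = hc/λ:

E = hc/λ = (6.626×10⁻³⁴ J·s)(3×10⁸ m/s) / (248.9×10⁻⁹ m)
E = 4.9813 eV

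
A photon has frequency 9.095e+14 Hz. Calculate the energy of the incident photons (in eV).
3.7614 eV

Using E = hf:

E = hf = (6.626×10⁻³⁴ J·s)(9.095e+14 Hz)
E = 3.7614 eV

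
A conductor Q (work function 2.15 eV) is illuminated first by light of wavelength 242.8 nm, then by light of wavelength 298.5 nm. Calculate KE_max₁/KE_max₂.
1.4756

Using Einstein's equation: KE_max = hc/λ - φ

For λ₁ = 242.8 nm:
E₁ = hc/λ₁ = 5.1064 eV
KE₁ = E₁ - φ = 5.1064 - 2.15 = 2.9564 eV

For λ₂ = 298.5 nm:
E₂ = hc/λ₂ = 4.1536 eV
KE₂ = E₂ - φ = 4.1536 - 2.15 = 2.0036 eV

Ratio: KE₁/KE₂ = 2.9564/2.0036 = 1.4756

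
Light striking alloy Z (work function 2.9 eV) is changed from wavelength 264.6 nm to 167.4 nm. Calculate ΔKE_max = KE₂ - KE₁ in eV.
2.7207 eV

Using Einstein's equation: KE_max = hc/λ - φ

For λ₁ = 264.6 nm:
KE₁ = hc/λ₁ - φ = 4.6857 - 2.9 = 1.7857 eV

For λ₂ = 167.4 nm:
KE₂ = hc/λ₂ - φ = 7.4065 - 2.9 = 4.5065 eV

Change in KE:
ΔKE = KE₂ - KE₁ = 4.5065 - 1.7857 = 2.7207 eV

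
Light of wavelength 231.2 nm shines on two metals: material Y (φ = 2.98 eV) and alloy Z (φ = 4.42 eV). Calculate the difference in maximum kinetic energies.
1.4400 eV

Using KE_max = hc/λ - φ for each metal:

Photon energy: E = hc/λ = 5.3626 eV

For material Y (φ₁ = 2.98 eV):
KE₁ = E - φ₁ = 5.3626 - 2.98 = 2.3826 eV

For alloy Z (φ₂ = 4.42 eV):
KE₂ = E - φ₂ = 5.3626 - 4.42 = 0.9426 eV

Difference:
ΔKE = KE₁ - KE₂ = 2.3826 - 0.9426 = 1.4400 eV

Note: The difference equals the difference in work functions: 4.42 - 2.98 = 1.44 eV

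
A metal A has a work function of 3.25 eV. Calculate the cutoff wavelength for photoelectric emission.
381.49 nm

The threshold wavelength is when the photon energy equals the work function:
hc/λ₀ = φ

Solving for λ₀:
λ₀ = hc/φ = (6.626×10⁻³⁴ J·s)(3×10⁸ m/s) / (3.25 eV × 1.602×10⁻¹⁹ J/eV)
λ₀ = 381.49 nm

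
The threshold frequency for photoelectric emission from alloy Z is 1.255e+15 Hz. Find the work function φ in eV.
5.19 eV

At the threshold frequency, photon energy equals work function:
φ = hf₀

Calculating:
φ = (6.626×10⁻³⁴ J·s)(1.255e+15 Hz)
φ = 5.19 eV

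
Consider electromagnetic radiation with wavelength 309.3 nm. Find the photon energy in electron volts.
4.0085 eV

Using E = hf = hc/λ:

E = hc/λ = (6.626×10⁻³⁴ J·s)(3×10⁸ m/s) / (309.3×10⁻⁹ m)
E = 4.0085 eV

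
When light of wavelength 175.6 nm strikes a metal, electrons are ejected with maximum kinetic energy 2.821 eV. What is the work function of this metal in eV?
4.24 eV

From Einstein's photoelectric equation: KE_max = hf - φ = hc/λ - φ

Rearranging for φ:
φ = hc/λ - KE_max

Calculate photon energy:
E_photon = hc/λ = 7.0606 eV

Therefore:
φ = 7.0606 - 2.821 = 4.24 eV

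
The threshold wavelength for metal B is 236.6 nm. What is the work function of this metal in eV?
5.24 eV

At the threshold wavelength, photon energy equals work function:
φ = hc/λ₀

Calculating:
φ = (6.626×10⁻³⁴ J·s)(3×10⁸ m/s) / (236.6×10⁻⁹ m)
φ = 5.24 eV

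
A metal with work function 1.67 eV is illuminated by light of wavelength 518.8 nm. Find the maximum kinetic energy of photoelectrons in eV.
0.7198 eV

Using Einstein's photoelectric equation: KE_max = hf - φ = hc/λ - φ

First, calculate the photon energy:
E_photon = hc/λ = (6.626×10⁻³⁴ J·s)(3×10⁸ m/s) / (518.8×10⁻⁹ m)
E_photon = 2.3898 eV

Then, the maximum kinetic energy:
KE_max = E_photon - φ = 2.3898 eV - 1.67 eV = 0.7198 eV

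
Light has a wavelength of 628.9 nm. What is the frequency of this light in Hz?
4.7669e+14 Hz

Using the wave equation: c = fλ

Solving for frequency:
f = c/λ = (3×10⁸ m/s) / (628.9×10⁻⁹ m)
f = 4.7669e+14 Hz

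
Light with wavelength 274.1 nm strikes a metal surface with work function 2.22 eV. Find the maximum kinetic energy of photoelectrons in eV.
2.3033 eV

Using Einstein's photoelectric equation: KE_max = hf - φ = hc/λ - φ

First, calculate the photon energy:
E_photon = hc/λ = (6.626×10⁻³⁴ J·s)(3×10⁸ m/s) / (274.1×10⁻⁹ m)
E_photon = 4.5233 eV

Then, the maximum kinetic energy:
KE_max = E_photon - φ = 4.5233 eV - 2.22 eV = 2.3033 eV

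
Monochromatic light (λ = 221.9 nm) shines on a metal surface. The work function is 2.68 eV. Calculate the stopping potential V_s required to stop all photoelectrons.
2.9074 V

The stopping potential V_s satisfies: eV_s = KE_max

First, find KE_max using Einstein's equation:
E_photon = hc/λ = 5.5874 eV
KE_max = E_photon - φ = 5.5874 - 2.68 = 2.9074 eV

Since eV_s = KE_max:
V_s = KE_max/e = 2.9074 V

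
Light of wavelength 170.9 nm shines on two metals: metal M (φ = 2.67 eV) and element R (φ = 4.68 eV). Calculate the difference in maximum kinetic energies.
2.0100 eV

Using KE_max = hc/λ - φ for each metal:

Photon energy: E = hc/λ = 7.2548 eV

For metal M (φ₁ = 2.67 eV):
KE₁ = E - φ₁ = 7.2548 - 2.67 = 4.5848 eV

For element R (φ₂ = 4.68 eV):
KE₂ = E - φ₂ = 7.2548 - 4.68 = 2.5748 eV

Difference:
ΔKE = KE₁ - KE₂ = 4.5848 - 2.5748 = 2.0100 eV

Note: The difference equals the difference in work functions: 4.68 - 2.67 = 2.01 eV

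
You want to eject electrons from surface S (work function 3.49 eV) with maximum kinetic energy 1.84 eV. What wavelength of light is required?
232.62 nm

From Einstein's equation: KE_max = hc/λ - φ

Rearranging for λ:
hc/λ = KE_max + φ
λ = hc/(KE_max + φ)

Required photon energy:
E_photon = KE_max + φ = 1.84 + 3.49 = 5.33 eV

Required wavelength:
λ = hc/E_photon = (6.626×10⁻³⁴)(3×10⁸) / (5.33 × 1.602×10⁻¹⁹)
λ = 232.62 nm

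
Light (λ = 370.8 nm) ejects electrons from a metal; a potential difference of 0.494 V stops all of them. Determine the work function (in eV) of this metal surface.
2.85 eV

The stopping potential gives the maximum kinetic energy: KE_max = eV_s = 0.494 eV

From Einstein's photoelectric equation: KE_max = hc/λ - φ
Rearranging: φ = hc/λ - KE_max

Calculate photon energy:
E_photon = hc/λ = (6.626×10⁻³⁴ J·s)(3×10⁸ m/s) / (370.8×10⁻⁹ m) = 3.3437 eV

Therefore:
φ = 3.3437 - 0.494 = 2.85 eV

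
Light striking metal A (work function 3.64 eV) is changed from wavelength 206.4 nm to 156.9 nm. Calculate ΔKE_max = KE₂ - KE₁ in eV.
1.8951 eV

Using Einstein's equation: KE_max = hc/λ - φ

For λ₁ = 206.4 nm:
KE₁ = hc/λ₁ - φ = 6.0070 - 3.64 = 2.3670 eV

For λ₂ = 156.9 nm:
KE₂ = hc/λ₂ - φ = 7.9021 - 3.64 = 4.2621 eV

Change in KE:
ΔKE = KE₂ - KE₁ = 4.2621 - 2.3670 = 1.8951 eV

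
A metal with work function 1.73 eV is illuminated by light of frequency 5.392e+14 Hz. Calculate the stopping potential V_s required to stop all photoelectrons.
0.5000 V

The stopping potential V_s satisfies: eV_s = KE_max

First, find KE_max using Einstein's equation:
E_photon = hf = (6.626×10⁻³⁴ J·s)(5.392e+14 Hz) = 2.2300 eV
KE_max = E_photon - φ = 2.2300 - 1.73 = 0.5000 eV

Since eV_s = KE_max:
V_s = KE_max/e = 0.5000 V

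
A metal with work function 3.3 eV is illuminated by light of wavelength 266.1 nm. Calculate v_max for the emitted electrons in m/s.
6.9149e+05 m/s

First, find the maximum kinetic energy:
E_photon = hc/λ = 4.6593 eV
KE_max = E_photon - φ = 4.6593 - 3.3 = 1.3593 eV

Convert to Joules: KE_max = 1.3593 × 1.602×10⁻¹⁹ J = 2.1779e-19 J

Then use KE = ½mv² to find velocity:
v = √(2·KE/m) = √(2 × 2.1779e-19 J / 9.109e-31 kg)
v = 6.9149e+05 m/s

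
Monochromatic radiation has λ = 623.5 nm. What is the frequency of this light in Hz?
4.8082e+14 Hz

Using the wave equation: c = fλ

Solving for frequency:
f = c/λ = (3×10⁸ m/s) / (623.5×10⁻⁹ m)
f = 4.8082e+14 Hz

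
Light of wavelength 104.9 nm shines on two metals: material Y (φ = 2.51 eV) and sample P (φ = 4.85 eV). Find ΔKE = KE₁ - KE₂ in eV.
2.3400 eV

Using KE_max = hc/λ - φ for each metal:

Photon energy: E = hc/λ = 11.8193 eV

For material Y (φ₁ = 2.51 eV):
KE₁ = E - φ₁ = 11.8193 - 2.51 = 9.3093 eV

For sample P (φ₂ = 4.85 eV):
KE₂ = E - φ₂ = 11.8193 - 4.85 = 6.9693 eV

Difference:
ΔKE = KE₁ - KE₂ = 9.3093 - 6.9693 = 2.3400 eV

Note: The difference equals the difference in work functions: 4.85 - 2.51 = 2.34 eV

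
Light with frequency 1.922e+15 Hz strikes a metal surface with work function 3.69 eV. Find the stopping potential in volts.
4.2588 V

The stopping potential V_s satisfies: eV_s = KE_max

First, find KE_max using Einstein's equation:
E_photon = hf = (6.626×10⁻³⁴ J·s)(1.922e+15 Hz) = 7.9488 eV
KE_max = E_photon - φ = 7.9488 - 3.69 = 4.2588 eV

Since eV_s = KE_max:
V_s = KE_max/e = 4.2588 V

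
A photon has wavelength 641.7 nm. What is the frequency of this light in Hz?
4.6718e+14 Hz

Using the wave equation: c = fλ

Solving for frequency:
f = c/λ = (3×10⁸ m/s) / (641.7×10⁻⁹ m)
f = 4.6718e+14 Hz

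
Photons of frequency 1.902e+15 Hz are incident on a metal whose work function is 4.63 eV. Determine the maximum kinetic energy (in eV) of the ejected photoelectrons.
3.2360 eV

Using Einstein's photoelectric equation: KE_max = hf - φ

First, calculate the photon energy:
E_photon = hf = (6.626×10⁻³⁴ J·s)(1.902e+15 Hz)
E_photon = 7.8660 eV

Then, the maximum kinetic energy:
KE_max = E_photon - φ = 7.8660 eV - 4.63 eV = 3.2360 eV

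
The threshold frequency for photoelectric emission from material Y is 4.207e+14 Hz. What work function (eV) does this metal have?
1.74 eV

At the threshold frequency, photon energy equals work function:
φ = hf₀

Calculating:
φ = (6.626×10⁻³⁴ J·s)(4.207e+14 Hz)
φ = 1.74 eV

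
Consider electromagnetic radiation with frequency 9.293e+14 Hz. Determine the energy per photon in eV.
3.8433 eV

Using E = hf:

E = hf = (6.626×10⁻³⁴ J·s)(9.293e+14 Hz)
E = 3.8433 eV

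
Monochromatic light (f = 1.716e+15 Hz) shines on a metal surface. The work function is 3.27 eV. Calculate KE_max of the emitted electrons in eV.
3.8268 eV

Using Einstein's photoelectric equation: KE_max = hf - φ

First, calculate the photon energy:
E_photon = hf = (6.626×10⁻³⁴ J·s)(1.716e+15 Hz)
E_photon = 7.0968 eV

Then, the maximum kinetic energy:
KE_max = E_photon - φ = 7.0968 eV - 3.27 eV = 3.8268 eV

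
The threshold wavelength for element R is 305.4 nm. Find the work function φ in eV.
4.06 eV

At the threshold wavelength, photon energy equals work function:
φ = hc/λ₀

Calculating:
φ = (6.626×10⁻³⁴ J·s)(3×10⁸ m/s) / (305.4×10⁻⁹ m)
φ = 4.06 eV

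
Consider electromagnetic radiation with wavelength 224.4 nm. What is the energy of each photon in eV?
5.5251 eV

Using E = hf = hc/λ:

E = hc/λ = (6.626×10⁻³⁴ J·s)(3×10⁸ m/s) / (224.4×10⁻⁹ m)
E = 5.5251 eV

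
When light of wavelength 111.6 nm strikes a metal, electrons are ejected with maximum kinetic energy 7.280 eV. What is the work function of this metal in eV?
3.83 eV

From Einstein's photoelectric equation: KE_max = hf - φ = hc/λ - φ

Rearranging for φ:
φ = hc/λ - KE_max

Calculate photon energy:
E_photon = hc/λ = 11.1097 eV

Therefore:
φ = 11.1097 - 7.280 = 3.83 eV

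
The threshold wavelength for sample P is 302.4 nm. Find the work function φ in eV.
4.10 eV

At the threshold wavelength, photon energy equals work function:
φ = hc/λ₀

Calculating:
φ = (6.626×10⁻³⁴ J·s)(3×10⁸ m/s) / (302.4×10⁻⁹ m)
φ = 4.10 eV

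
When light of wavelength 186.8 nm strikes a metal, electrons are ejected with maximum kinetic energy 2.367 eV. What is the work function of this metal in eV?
4.27 eV

From Einstein's photoelectric equation: KE_max = hf - φ = hc/λ - φ

Rearranging for φ:
φ = hc/λ - KE_max

Calculate photon energy:
E_photon = hc/λ = 6.6373 eV

Therefore:
φ = 6.6373 - 2.367 = 4.27 eV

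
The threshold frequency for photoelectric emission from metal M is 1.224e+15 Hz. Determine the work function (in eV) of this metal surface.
5.06 eV

At the threshold frequency, photon energy equals work function:
φ = hf₀

Calculating:
φ = (6.626×10⁻³⁴ J·s)(1.224e+15 Hz)
φ = 5.06 eV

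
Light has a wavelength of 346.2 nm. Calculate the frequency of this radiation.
8.6595e+14 Hz

Using the wave equation: c = fλ

Solving for frequency:
f = c/λ = (3×10⁸ m/s) / (346.2×10⁻⁹ m)
f = 8.6595e+14 Hz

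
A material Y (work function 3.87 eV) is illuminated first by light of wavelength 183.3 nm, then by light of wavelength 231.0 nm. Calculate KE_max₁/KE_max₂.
1.9328

Using Einstein's equation: KE_max = hc/λ - φ

For λ₁ = 183.3 nm:
E₁ = hc/λ₁ = 6.7640 eV
KE₁ = E₁ - φ = 6.7640 - 3.87 = 2.8940 eV

For λ₂ = 231.0 nm:
E₂ = hc/λ₂ = 5.3673 eV
KE₂ = E₂ - φ = 5.3673 - 3.87 = 1.4973 eV

Ratio: KE₁/KE₂ = 2.8940/1.4973 = 1.9328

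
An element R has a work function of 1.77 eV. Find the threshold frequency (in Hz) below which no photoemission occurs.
4.2798e+14 Hz

The threshold frequency is when the photon energy equals the work function:
hf₀ = φ

Solving for f₀:
f₀ = φ/h = (1.77 eV × 1.602×10⁻¹⁹ J/eV) / (6.626×10⁻³⁴ J·s)
f₀ = 4.2798e+14 Hz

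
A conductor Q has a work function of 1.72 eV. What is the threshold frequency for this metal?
4.1589e+14 Hz

The threshold frequency is when the photon energy equals the work function:
hf₀ = φ

Solving for f₀:
f₀ = φ/h = (1.72 eV × 1.602×10⁻¹⁹ J/eV) / (6.626×10⁻³⁴ J·s)
f₀ = 4.1589e+14 Hz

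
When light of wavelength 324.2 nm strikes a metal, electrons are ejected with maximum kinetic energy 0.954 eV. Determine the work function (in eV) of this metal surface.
2.87 eV

From Einstein's photoelectric equation: KE_max = hf - φ = hc/λ - φ

Rearranging for φ:
φ = hc/λ - KE_max

Calculate photon energy:
E_photon = hc/λ = 3.8243 eV

Therefore:
φ = 3.8243 - 0.954 = 2.87 eV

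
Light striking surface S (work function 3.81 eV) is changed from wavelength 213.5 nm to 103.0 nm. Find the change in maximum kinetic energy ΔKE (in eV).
6.2301 eV

Using Einstein's equation: KE_max = hc/λ - φ

For λ₁ = 213.5 nm:
KE₁ = hc/λ₁ - φ = 5.8072 - 3.81 = 1.9972 eV

For λ₂ = 103.0 nm:
KE₂ = hc/λ₂ - φ = 12.0373 - 3.81 = 8.2273 eV

Change in KE:
ΔKE = KE₂ - KE₁ = 8.2273 - 1.9972 = 6.2301 eV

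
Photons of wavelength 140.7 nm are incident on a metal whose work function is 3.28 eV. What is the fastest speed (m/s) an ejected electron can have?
1.3950e+06 m/s

First, find the maximum kinetic energy:
E_photon = hc/λ = 8.8120 eV
KE_max = E_photon - φ = 8.8120 - 3.28 = 5.5320 eV

Convert to Joules: KE_max = 5.5320 × 1.602×10⁻¹⁹ J = 8.8632e-19 J

Then use KE = ½mv² to find velocity:
v = √(2·KE/m) = √(2 × 8.8632e-19 J / 9.109e-31 kg)
v = 1.3950e+06 m/s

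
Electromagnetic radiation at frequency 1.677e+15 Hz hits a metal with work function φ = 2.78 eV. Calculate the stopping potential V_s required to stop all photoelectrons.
4.1555 V

The stopping potential V_s satisfies: eV_s = KE_max

First, find KE_max using Einstein's equation:
E_photon = hf = (6.626×10⁻³⁴ J·s)(1.677e+15 Hz) = 6.9355 eV
KE_max = E_photon - φ = 6.9355 - 2.78 = 4.1555 eV

Since eV_s = KE_max:
V_s = KE_max/e = 4.1555 V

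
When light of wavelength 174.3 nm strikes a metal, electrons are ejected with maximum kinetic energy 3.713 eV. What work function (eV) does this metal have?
3.40 eV

From Einstein's photoelectric equation: KE_max = hf - φ = hc/λ - φ

Rearranging for φ:
φ = hc/λ - KE_max

Calculate photon energy:
E_photon = hc/λ = 7.1133 eV

Therefore:
φ = 7.1133 - 3.713 = 3.40 eV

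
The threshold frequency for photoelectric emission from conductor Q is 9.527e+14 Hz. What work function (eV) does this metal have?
3.94 eV

At the threshold frequency, photon energy equals work function:
φ = hf₀

Calculating:
φ = (6.626×10⁻³⁴ J·s)(9.527e+14 Hz)
φ = 3.94 eV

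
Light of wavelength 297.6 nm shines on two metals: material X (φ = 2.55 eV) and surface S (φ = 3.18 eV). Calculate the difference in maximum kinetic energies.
0.6300 eV

Using KE_max = hc/λ - φ for each metal:

Photon energy: E = hc/λ = 4.1661 eV

For material X (φ₁ = 2.55 eV):
KE₁ = E - φ₁ = 4.1661 - 2.55 = 1.6161 eV

For surface S (φ₂ = 3.18 eV):
KE₂ = E - φ₂ = 4.1661 - 3.18 = 0.9861 eV

Difference:
ΔKE = KE₁ - KE₂ = 1.6161 - 0.9861 = 0.6300 eV

Note: The difference equals the difference in work functions: 3.18 - 2.55 = 0.63 eV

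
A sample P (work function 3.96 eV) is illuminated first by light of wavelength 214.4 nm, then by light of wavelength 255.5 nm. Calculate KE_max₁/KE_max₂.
2.0422

Using Einstein's equation: KE_max = hc/λ - φ

For λ₁ = 214.4 nm:
E₁ = hc/λ₁ = 5.7828 eV
KE₁ = E₁ - φ = 5.7828 - 3.96 = 1.8228 eV

For λ₂ = 255.5 nm:
E₂ = hc/λ₂ = 4.8526 eV
KE₂ = E₂ - φ = 4.8526 - 3.96 = 0.8926 eV

Ratio: KE₁/KE₂ = 1.8228/0.8926 = 2.0422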